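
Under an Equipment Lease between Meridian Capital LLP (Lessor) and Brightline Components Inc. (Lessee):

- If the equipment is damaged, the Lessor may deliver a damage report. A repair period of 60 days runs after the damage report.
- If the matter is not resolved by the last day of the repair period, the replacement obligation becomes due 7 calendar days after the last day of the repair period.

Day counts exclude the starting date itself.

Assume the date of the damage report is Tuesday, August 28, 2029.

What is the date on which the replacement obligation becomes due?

November 3, 2029

The last day of the repair period: August 28, 2029 + 60 days = October 27, 2029.
The date on which the replacement obligation becomes due: 7 calendar days after October 27, 2029 is November 3, 2029.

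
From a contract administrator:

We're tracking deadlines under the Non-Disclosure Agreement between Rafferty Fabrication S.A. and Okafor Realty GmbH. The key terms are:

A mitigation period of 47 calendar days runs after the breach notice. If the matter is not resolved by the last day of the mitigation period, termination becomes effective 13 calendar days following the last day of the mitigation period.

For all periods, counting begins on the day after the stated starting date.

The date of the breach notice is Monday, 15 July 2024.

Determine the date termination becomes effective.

13 September 2024

The last day of the mitigation period: 47 calendar days after 15 July 2024 is 31 August 2024.
Adding 13 calendar days to 31 August 2024 gives 13 September 2024, which is the date termination becomes effective.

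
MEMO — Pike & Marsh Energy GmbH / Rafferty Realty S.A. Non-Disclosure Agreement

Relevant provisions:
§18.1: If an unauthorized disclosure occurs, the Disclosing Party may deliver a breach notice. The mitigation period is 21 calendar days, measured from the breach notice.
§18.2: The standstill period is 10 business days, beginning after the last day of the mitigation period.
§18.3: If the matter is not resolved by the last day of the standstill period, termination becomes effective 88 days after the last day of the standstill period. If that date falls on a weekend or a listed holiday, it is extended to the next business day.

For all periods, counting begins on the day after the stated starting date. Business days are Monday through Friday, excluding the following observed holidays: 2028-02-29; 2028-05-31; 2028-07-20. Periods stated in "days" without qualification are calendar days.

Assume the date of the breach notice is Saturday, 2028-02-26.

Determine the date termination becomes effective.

The last day of the mitigation period: 2028-02-26 + 21 days = 2028-03-18.
The last day of the standstill period: counting 10 business days from Saturday, 2028-03-18 (Mar 20, Mar 21, Mar 22, Mar 23, Mar 24, Mar 27, Mar 28, Mar 29, Mar 30, Mar 31, skipping weekends) reaches Friday, 2028-03-31.
Adding 88 calendar days to 2028-03-31 gives 2028-06-27, which is the date termination becomes effective. 2028-06-27 is a Tuesday and is not a listed holiday, so no roll-forward applies.

2028-06-27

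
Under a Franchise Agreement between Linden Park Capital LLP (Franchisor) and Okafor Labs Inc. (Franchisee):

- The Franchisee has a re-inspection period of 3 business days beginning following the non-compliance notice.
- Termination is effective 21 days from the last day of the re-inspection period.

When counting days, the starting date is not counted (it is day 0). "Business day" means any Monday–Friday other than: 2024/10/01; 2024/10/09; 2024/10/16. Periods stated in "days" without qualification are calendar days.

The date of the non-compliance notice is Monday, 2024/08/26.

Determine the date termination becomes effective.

2024/09/19

From Monday, 2024/08/26, 3 business days (Aug 27, Aug 28, Aug 29, skipping weekends) brings us to Thursday, 2024/08/29, which is the last day of the re-inspection period.
The date termination becomes effective: 2024/08/29 + 21 days = 2024/09/19.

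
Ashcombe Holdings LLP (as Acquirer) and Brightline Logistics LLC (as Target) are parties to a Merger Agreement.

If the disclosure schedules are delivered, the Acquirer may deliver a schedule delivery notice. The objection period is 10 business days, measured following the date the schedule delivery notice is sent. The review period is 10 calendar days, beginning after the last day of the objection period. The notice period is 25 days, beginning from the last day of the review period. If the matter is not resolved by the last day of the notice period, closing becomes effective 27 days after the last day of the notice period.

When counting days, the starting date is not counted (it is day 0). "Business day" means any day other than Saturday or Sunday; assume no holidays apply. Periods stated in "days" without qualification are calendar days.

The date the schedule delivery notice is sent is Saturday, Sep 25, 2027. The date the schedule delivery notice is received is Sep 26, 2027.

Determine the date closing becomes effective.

From Saturday, Sep 25, 2027, 10 business days (Sep 27, Sep 28, Sep 29, Sep 30, Oct 1, Oct 4, Oct 5, Oct 6, Oct 7, Oct 8, skipping weekends) brings us to Friday, Oct 8, 2027, which is the last day of the objection period.
The last day of the review period: 10 calendar days after Oct 8, 2027 is Oct 18, 2027.
The last day of the notice period: Oct 18, 2027 + 25 days = Nov 12, 2027.
Adding 27 calendar days to Nov 12, 2027 gives Dec 9, 2027, which is the date closing becomes effective.

Dec 9, 2027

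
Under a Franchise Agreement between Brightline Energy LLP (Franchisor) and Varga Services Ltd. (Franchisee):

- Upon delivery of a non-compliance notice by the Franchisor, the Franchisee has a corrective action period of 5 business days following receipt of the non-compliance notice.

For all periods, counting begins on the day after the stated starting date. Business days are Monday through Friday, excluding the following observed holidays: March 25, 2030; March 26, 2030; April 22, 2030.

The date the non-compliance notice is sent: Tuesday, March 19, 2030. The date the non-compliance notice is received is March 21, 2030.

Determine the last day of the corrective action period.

The last day of the corrective action period: 5 business days after Thursday, March 21, 2030, skipping weekends and the listed holidays on Mar 25, Mar 26 — Mar 22, Mar 27, Mar 28, Mar 29, Apr 1 — lands on Monday, April 1, 2030.

April 1, 2030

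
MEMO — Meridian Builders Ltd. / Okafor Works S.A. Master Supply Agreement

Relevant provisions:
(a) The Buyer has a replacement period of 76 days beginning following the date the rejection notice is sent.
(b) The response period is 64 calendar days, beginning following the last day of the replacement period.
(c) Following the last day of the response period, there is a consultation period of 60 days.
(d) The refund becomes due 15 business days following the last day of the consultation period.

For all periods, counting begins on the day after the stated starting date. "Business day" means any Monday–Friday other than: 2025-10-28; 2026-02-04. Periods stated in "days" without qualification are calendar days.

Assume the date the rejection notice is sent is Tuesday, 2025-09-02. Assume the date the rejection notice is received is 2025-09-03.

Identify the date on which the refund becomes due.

Adding 76 calendar days to 2025-09-02 gives 2025-11-17, which is the last day of the replacement period.
The last day of the response period: 64 calendar days after 2025-11-17 is 2026-01-20.
Adding 60 calendar days to 2026-01-20 gives 2026-03-21, which is the last day of the consultation period.
The date on which the refund becomes due: 15 business days after Saturday, 2026-03-21, skipping weekends — Mar 23, Mar 24, Mar 25, Mar 26, …, Apr 8, Apr 9, Apr 10 — lands on Friday, 2026-04-10.

2026-04-10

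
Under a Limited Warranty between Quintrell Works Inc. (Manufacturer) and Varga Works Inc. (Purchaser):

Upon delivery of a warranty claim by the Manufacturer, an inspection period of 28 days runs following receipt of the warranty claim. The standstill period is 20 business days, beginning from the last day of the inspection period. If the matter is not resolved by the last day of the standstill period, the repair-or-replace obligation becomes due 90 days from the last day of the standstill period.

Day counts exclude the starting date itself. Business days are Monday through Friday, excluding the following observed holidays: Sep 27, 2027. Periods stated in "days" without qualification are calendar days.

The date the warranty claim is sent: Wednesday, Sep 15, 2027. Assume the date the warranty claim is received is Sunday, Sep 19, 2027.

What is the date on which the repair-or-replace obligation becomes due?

Feb 10, 2028

The last day of the inspection period: 28 calendar days after Sep 19, 2027 is Oct 17, 2027.
The last day of the standstill period: counting 20 business days from Sunday, Oct 17, 2027 (Oct 18, Oct 19, Oct 20, Oct 21, …, Nov 10, Nov 11, Nov 12, skipping weekends) reaches Friday, Nov 12, 2027.
Adding 90 calendar days to Nov 12, 2027 gives Feb 10, 2028, which is the date on which the repair-or-replace obligation becomes due.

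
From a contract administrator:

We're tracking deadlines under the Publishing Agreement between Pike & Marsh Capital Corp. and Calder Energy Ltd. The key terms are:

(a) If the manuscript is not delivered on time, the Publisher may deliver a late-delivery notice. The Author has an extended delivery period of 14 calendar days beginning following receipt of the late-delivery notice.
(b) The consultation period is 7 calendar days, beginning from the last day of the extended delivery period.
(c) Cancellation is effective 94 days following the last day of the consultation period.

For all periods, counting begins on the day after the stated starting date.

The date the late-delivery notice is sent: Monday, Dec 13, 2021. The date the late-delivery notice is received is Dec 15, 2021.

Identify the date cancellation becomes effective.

Apr 9, 2022

Adding 14 calendar days to Dec 15, 2021 gives Dec 29, 2021, which is the last day of the extended delivery period.
Adding 7 calendar days to Dec 29, 2021 gives Jan 5, 2022, which is the last day of the consultation period.
The date cancellation becomes effective: Jan 5, 2022 + 94 days = Apr 9, 2022.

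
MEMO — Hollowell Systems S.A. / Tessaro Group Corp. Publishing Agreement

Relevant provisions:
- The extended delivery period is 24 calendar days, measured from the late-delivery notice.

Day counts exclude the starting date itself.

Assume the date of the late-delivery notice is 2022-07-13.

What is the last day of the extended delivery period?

The last day of the extended delivery period: 2022-07-13 + 24 days = 2022-08-06.

2022-08-06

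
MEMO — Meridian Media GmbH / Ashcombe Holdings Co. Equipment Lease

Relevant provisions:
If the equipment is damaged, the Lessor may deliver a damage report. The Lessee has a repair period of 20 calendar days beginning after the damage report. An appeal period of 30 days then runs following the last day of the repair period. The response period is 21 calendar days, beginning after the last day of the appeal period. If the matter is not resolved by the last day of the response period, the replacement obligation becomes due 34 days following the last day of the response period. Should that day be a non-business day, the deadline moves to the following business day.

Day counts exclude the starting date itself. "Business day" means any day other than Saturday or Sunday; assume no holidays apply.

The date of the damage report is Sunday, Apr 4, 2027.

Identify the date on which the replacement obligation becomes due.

The last day of the repair period: Apr 4, 2027 + 20 days = Apr 24, 2027.
The last day of the appeal period: Apr 24, 2027 + 30 days = May 24, 2027.
The last day of the response period: May 24, 2027 + 21 days = Jun 14, 2027.
The date on which the replacement obligation becomes due: 34 calendar days after Jun 14, 2027 is Jul 18, 2027. That falls on a Sunday, so it rolls to the next business day, Monday, Jul 19, 2027.

Jul 19, 2027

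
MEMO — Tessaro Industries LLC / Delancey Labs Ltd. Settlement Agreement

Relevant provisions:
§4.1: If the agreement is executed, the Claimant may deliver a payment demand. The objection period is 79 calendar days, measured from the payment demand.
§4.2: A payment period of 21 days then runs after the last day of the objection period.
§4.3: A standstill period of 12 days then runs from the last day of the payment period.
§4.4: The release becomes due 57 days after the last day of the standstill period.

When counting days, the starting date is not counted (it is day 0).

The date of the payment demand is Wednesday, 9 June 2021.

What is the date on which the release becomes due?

25 November 2021

Adding 79 calendar days to 9 June 2021 gives 27 August 2021, which is the last day of the objection period.
The last day of the payment period: 27 August 2021 + 21 days = 17 September 2021.
Adding 12 calendar days to 17 September 2021 gives 29 September 2021, which is the last day of the standstill period.
The date on which the release becomes due: 57 calendar days after 29 September 2021 is 25 November 2021.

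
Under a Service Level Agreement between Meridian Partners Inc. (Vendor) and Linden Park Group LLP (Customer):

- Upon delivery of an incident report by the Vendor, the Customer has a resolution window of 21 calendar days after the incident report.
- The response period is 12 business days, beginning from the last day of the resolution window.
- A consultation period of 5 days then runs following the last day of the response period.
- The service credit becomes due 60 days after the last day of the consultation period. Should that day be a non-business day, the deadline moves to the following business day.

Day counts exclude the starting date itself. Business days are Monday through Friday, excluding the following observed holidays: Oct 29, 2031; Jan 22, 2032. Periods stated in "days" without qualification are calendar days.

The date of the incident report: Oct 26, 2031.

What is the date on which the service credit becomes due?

Feb 5, 2032

The last day of the resolution window: 21 calendar days after Oct 26, 2031 is Nov 16, 2031.
The last day of the response period: counting 12 business days from Sunday, Nov 16, 2031 (Nov 17, Nov 18, Nov 19, Nov 20, …, Nov 28, Dec 1, Dec 2, skipping weekends) reaches Tuesday, Dec 2, 2031.
The last day of the consultation period: 5 calendar days after Dec 2, 2031 is Dec 7, 2031.
Adding 60 calendar days to Dec 7, 2031 gives Feb 5, 2032, which is the date on which the service credit becomes due. Feb 5, 2032 is a Thursday and is not a listed holiday, so no roll-forward applies.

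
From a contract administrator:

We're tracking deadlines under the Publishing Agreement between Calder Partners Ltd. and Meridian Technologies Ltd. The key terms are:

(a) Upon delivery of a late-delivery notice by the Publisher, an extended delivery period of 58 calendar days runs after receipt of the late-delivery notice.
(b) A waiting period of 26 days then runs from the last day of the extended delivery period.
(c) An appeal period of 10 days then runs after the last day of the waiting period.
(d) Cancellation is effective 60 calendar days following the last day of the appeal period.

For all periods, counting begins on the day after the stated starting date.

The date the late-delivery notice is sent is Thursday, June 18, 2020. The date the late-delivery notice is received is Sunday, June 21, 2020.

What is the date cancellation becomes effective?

Adding 58 calendar days to June 21, 2020 gives August 18, 2020, which is the last day of the extended delivery period.
Adding 26 calendar days to August 18, 2020 gives September 13, 2020, which is the last day of the waiting period.
The last day of the appeal period: September 13, 2020 + 10 days = September 23, 2020.
Adding 60 calendar days to September 23, 2020 gives November 22, 2020, which is the date cancellation becomes effective.

November 22, 2020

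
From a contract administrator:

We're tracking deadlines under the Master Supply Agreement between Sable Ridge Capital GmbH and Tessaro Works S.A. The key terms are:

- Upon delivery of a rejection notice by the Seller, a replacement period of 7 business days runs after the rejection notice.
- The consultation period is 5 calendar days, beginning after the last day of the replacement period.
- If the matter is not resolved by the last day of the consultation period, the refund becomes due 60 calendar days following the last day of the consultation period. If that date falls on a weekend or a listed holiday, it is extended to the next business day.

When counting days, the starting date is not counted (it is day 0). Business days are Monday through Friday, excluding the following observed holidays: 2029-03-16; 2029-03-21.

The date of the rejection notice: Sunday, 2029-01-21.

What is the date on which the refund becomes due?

2029-04-05

The last day of the replacement period: 7 business days after Sunday, 2029-01-21, skipping weekends — Jan 22, Jan 23, Jan 24, Jan 25, Jan 26, Jan 29, Jan 30 — lands on Tuesday, 2029-01-30.
The last day of the consultation period: 2029-01-30 + 5 days = 2029-02-04.
The date on which the refund becomes due: 60 calendar days after 2029-02-04 is 2029-04-05. 2029-04-05 is a Thursday and is not a listed holiday, so no roll-forward applies.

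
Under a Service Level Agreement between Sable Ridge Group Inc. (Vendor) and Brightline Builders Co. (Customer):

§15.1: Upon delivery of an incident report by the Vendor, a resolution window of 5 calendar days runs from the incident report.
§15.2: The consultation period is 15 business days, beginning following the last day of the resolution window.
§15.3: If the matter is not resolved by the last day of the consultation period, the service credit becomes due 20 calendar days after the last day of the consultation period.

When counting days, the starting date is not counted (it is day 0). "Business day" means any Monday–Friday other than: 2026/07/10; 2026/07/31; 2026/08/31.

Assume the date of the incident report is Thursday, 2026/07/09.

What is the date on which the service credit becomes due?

The last day of the resolution window: 5 calendar days after 2026/07/09 is 2026/07/14.
From Tuesday, 2026/07/14, 15 business days (Jul 15, Jul 16, Jul 17, Jul 20, …, Aug 3, Aug 4, Aug 5, skipping weekends and the listed holiday on Jul 31) brings us to Wednesday, 2026/08/05, which is the last day of the consultation period.
The date on which the service credit becomes due: 2026/08/05 + 20 days = 2026/08/25.

2026/08/25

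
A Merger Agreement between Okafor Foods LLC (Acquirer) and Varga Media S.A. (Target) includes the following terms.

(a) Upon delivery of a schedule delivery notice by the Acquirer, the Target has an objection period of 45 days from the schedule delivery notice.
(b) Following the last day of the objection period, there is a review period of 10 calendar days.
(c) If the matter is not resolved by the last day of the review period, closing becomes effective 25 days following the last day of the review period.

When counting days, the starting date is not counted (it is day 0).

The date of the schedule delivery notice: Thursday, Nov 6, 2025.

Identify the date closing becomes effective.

The last day of the objection period: 45 calendar days after Nov 6, 2025 is Dec 21, 2025.
The last day of the review period: 10 calendar days after Dec 21, 2025 is Dec 31, 2025.
The date closing becomes effective: 25 calendar days after Dec 31, 2025 is Jan 25, 2026.

Jan 25, 2026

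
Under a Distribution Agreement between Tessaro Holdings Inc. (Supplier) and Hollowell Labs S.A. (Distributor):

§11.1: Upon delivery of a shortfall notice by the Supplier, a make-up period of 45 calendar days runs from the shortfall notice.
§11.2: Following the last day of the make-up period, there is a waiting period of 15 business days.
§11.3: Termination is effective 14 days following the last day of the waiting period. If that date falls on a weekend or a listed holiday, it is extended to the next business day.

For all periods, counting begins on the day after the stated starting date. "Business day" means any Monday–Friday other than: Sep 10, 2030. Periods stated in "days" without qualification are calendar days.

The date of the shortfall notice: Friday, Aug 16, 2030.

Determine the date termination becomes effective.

Nov 4, 2030

The last day of the make-up period: Aug 16, 2030 + 45 days = Sep 30, 2030.
From Monday, Sep 30, 2030, 15 business days (Oct 1, Oct 2, Oct 3, Oct 4, …, Oct 17, Oct 18, Oct 21, skipping weekends) brings us to Monday, Oct 21, 2030, which is the last day of the waiting period.
Adding 14 calendar days to Oct 21, 2030 gives Nov 4, 2030, which is the date termination becomes effective. Nov 4, 2030 is a Monday and is not a listed holiday, so no roll-forward applies.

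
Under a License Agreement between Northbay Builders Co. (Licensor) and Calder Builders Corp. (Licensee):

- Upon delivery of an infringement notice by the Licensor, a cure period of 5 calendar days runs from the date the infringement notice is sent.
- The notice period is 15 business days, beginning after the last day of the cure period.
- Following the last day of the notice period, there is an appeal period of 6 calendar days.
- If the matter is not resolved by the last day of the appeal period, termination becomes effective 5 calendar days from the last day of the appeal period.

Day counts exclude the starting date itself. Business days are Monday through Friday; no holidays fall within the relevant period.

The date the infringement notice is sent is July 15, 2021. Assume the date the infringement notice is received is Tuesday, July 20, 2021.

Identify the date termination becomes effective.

The last day of the cure period: 5 calendar days after July 15, 2021 is July 20, 2021.
The last day of the notice period: 15 business days after Tuesday, July 20, 2021, skipping weekends — Jul 21, Jul 22, Jul 23, Jul 26, …, Aug 6, Aug 9, Aug 10 — lands on Tuesday, August 10, 2021.
Adding 6 calendar days to August 10, 2021 gives August 16, 2021, which is the last day of the appeal period.
The date termination becomes effective: August 16, 2021 + 5 days = August 21, 2021.

August 21, 2021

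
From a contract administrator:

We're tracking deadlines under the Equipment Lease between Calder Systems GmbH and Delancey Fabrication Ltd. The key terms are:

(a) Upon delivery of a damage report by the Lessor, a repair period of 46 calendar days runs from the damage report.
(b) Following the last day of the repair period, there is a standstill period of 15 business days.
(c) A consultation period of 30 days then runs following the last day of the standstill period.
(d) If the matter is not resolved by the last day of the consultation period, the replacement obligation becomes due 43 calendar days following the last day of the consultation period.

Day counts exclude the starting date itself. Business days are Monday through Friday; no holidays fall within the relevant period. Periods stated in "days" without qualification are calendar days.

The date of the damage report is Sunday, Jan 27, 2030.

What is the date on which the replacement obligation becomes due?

Jun 16, 2030

The last day of the repair period: Jan 27, 2030 + 46 days = Mar 14, 2030.
The last day of the standstill period: counting 15 business days from Thursday, Mar 14, 2030 (Mar 15, Mar 18, Mar 19, Mar 20, …, Apr 2, Apr 3, Apr 4, skipping weekends) reaches Thursday, Apr 4, 2030.
Adding 30 calendar days to Apr 4, 2030 gives May 4, 2030, which is the last day of the consultation period.
The date on which the replacement obligation becomes due: 43 calendar days after May 4, 2030 is Jun 16, 2030.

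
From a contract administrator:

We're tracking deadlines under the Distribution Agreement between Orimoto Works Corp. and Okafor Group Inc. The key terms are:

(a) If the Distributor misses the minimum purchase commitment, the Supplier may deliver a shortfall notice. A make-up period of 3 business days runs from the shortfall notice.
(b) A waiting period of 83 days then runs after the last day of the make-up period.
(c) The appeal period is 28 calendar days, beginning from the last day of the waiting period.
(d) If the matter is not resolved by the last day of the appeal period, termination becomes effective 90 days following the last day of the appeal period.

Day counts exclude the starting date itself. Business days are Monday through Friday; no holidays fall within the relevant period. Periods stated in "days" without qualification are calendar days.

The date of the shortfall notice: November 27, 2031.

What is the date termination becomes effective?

The last day of the make-up period: 3 business days after Thursday, November 27, 2031, skipping weekends — Nov 28, Dec 1, Dec 2 — lands on Tuesday, December 2, 2031.
The last day of the waiting period: December 2, 2031 + 83 days = February 23, 2032.
The last day of the appeal period: February 23, 2032 + 28 days = March 22, 2032.
The date termination becomes effective: 90 calendar days after March 22, 2032 is June 20, 2032.

June 20, 2032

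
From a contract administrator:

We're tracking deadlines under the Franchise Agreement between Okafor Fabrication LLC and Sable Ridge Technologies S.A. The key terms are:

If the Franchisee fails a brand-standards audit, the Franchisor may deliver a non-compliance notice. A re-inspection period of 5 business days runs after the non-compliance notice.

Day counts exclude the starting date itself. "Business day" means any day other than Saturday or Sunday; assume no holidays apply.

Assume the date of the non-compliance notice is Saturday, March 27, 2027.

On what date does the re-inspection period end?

The last day of the re-inspection period: counting 5 business days from Saturday, March 27, 2027 (Mar 29, Mar 30, Mar 31, Apr 1, Apr 2, skipping weekends) reaches Friday, April 2, 2027.

April 2, 2027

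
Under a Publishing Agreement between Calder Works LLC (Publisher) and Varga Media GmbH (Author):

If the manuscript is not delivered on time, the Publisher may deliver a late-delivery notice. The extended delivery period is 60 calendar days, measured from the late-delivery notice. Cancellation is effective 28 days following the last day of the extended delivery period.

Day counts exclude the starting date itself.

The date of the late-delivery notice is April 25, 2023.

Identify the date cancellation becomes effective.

July 22, 2023

Adding 60 calendar days to April 25, 2023 gives June 24, 2023, which is the last day of the extended delivery period.
The date cancellation becomes effective: 28 calendar days after June 24, 2023 is July 22, 2023.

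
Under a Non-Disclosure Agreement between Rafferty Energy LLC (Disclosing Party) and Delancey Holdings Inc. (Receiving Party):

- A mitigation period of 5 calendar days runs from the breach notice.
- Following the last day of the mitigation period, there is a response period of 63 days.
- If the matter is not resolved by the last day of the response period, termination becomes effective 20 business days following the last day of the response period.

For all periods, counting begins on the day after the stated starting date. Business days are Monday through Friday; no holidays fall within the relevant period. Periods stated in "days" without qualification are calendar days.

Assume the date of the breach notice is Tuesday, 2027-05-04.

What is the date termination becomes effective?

Adding 5 calendar days to 2027-05-04 gives 2027-05-09, which is the last day of the mitigation period.
Adding 63 calendar days to 2027-05-09 gives 2027-07-11, which is the last day of the response period.
From Sunday, 2027-07-11, 20 business days (Jul 12, Jul 13, Jul 14, Jul 15, …, Aug 4, Aug 5, Aug 6, skipping weekends) brings us to Friday, 2027-08-06, which is the date termination becomes effective.

2027-08-06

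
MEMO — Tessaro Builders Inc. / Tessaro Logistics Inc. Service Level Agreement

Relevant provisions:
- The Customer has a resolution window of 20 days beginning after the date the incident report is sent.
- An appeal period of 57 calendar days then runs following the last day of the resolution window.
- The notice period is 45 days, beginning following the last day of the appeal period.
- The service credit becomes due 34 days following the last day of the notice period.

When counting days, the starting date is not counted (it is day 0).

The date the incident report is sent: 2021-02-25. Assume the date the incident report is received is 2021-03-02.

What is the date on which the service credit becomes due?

The last day of the resolution window: 20 calendar days after 2021-02-25 is 2021-03-17.
The last day of the appeal period: 2021-03-17 + 57 days = 2021-05-13.
The last day of the notice period: 45 calendar days after 2021-05-13 is 2021-06-27.
The date on which the service credit becomes due: 34 calendar days after 2021-06-27 is 2021-07-31.

2021-07-31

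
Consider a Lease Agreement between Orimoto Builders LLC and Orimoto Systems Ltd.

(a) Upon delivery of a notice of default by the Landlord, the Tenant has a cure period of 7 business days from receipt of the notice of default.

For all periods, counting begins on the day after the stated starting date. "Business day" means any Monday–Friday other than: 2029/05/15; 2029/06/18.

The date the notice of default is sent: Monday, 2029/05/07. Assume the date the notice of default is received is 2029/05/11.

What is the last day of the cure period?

2029/05/23

The last day of the cure period: counting 7 business days from Friday, 2029/05/11 (May 14, May 16, May 17, May 18, May 21, May 22, May 23, skipping weekends and the listed holiday on May 15) reaches Wednesday, 2029/05/23.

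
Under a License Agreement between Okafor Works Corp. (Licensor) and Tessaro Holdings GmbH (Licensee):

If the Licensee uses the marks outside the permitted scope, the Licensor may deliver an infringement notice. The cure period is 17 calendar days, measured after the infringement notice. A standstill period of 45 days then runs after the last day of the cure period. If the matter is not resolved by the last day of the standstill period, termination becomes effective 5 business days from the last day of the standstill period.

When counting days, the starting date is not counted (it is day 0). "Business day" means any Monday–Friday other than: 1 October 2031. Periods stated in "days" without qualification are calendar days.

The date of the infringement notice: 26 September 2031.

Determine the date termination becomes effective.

The last day of the cure period: 26 September 2031 + 17 days = 13 October 2031.
The last day of the standstill period: 13 October 2031 + 45 days = 27 November 2031.
From Thursday, 27 November 2031, 5 business days (Nov 28, Dec 1, Dec 2, Dec 3, Dec 4, skipping weekends) brings us to Thursday, 4 December 2031, which is the date termination becomes effective.

4 December 2031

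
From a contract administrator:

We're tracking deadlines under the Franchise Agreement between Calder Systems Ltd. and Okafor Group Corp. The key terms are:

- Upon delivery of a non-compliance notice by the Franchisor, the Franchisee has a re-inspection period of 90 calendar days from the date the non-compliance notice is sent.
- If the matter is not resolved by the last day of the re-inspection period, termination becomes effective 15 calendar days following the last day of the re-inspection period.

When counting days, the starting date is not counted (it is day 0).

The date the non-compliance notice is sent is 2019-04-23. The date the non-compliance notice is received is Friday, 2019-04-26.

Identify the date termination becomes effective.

The last day of the re-inspection period: 90 calendar days after 2019-04-23 is 2019-07-22.
The date termination becomes effective: 2019-07-22 + 15 days = 2019-08-06.

2019-08-06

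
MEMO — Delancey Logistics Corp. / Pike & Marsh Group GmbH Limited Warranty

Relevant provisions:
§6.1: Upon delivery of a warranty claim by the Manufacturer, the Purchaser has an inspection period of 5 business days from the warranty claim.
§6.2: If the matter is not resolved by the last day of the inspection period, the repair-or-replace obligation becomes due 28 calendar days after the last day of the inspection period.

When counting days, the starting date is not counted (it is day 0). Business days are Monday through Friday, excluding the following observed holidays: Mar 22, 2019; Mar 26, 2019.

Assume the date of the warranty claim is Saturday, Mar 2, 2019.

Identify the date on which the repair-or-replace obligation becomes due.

Apr 5, 2019

The last day of the inspection period: 5 business days after Saturday, Mar 2, 2019, skipping weekends — Mar 4, Mar 5, Mar 6, Mar 7, Mar 8 — lands on Friday, Mar 8, 2019.
Adding 28 calendar days to Mar 8, 2019 gives Apr 5, 2019, which is the date on which the repair-or-replace obligation becomes due.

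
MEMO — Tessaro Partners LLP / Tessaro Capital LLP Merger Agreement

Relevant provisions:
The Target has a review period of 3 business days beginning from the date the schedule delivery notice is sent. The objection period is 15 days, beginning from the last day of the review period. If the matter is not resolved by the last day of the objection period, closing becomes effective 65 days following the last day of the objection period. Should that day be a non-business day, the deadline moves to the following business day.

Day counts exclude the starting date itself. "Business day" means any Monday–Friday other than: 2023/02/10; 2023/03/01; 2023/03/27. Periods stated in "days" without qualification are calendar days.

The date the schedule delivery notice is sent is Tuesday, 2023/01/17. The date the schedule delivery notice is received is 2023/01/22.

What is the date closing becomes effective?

The last day of the review period: 3 business days after Tuesday, 2023/01/17, skipping weekends — Jan 18, Jan 19, Jan 20 — lands on Friday, 2023/01/20.
The last day of the objection period: 2023/01/20 + 15 days = 2023/02/04.
The date closing becomes effective: 2023/02/04 + 65 days = 2023/04/10. 2023/04/10 is a Monday and is not a listed holiday, so no roll-forward applies.

2023/04/10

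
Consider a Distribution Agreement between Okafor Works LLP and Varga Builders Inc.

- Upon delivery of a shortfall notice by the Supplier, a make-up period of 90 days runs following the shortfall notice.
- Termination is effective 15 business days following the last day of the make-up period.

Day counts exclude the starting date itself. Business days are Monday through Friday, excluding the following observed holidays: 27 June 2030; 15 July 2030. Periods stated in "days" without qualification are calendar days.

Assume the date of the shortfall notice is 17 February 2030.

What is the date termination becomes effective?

The last day of the make-up period: 90 calendar days after 17 February 2030 is 18 May 2030.
The date termination becomes effective: 15 business days after Saturday, 18 May 2030, skipping weekends — May 20, May 21, May 22, May 23, …, Jun 5, Jun 6, Jun 7 — lands on Friday, 7 June 2030.

7 June 2030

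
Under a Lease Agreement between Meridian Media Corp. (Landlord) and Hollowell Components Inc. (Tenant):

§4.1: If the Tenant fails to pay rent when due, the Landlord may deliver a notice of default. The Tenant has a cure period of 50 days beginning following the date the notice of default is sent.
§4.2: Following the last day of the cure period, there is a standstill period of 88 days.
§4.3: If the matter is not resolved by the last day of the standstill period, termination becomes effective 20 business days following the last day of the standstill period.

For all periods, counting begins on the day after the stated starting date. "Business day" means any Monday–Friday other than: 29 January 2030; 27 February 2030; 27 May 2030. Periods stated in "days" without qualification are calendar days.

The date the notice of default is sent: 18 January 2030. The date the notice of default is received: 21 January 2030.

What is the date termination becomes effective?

The last day of the cure period: 50 calendar days after 18 January 2030 is 9 March 2030.
The last day of the standstill period: 88 calendar days after 9 March 2030 is 5 June 2030.
From Wednesday, 5 June 2030, 20 business days (Jun 6, Jun 7, Jun 10, Jun 11, …, Jul 1, Jul 2, Jul 3, skipping weekends) brings us to Wednesday, 3 July 2030, which is the date termination becomes effective.

3 July 2030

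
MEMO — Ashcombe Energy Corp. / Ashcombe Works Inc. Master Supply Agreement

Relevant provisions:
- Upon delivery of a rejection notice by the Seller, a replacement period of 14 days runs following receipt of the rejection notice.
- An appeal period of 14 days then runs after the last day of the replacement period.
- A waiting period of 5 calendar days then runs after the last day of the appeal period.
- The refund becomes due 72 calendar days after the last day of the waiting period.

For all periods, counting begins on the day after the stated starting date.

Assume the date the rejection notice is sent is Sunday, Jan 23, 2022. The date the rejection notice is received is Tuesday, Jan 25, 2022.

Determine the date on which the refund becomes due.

Adding 14 calendar days to Jan 25, 2022 gives Feb 8, 2022, which is the last day of the replacement period.
The last day of the appeal period: 14 calendar days after Feb 8, 2022 is Feb 22, 2022.
Adding 5 calendar days to Feb 22, 2022 gives Feb 27, 2022, which is the last day of the waiting period.
The date on which the refund becomes due: 72 calendar days after Feb 27, 2022 is May 10, 2022.

May 10, 2022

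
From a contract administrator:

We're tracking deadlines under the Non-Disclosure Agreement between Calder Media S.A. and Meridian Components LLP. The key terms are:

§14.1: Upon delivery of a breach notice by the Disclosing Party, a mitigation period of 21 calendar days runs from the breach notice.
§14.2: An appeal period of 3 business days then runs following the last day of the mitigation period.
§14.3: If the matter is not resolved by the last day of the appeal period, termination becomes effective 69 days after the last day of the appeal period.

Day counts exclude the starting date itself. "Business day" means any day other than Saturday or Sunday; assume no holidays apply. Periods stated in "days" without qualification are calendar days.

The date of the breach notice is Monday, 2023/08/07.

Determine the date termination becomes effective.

2023/11/08

Adding 21 calendar days to 2023/08/07 gives 2023/08/28, which is the last day of the mitigation period.
The last day of the appeal period: 3 business days after Monday, 2023/08/28, skipping weekends — Aug 29, Aug 30, Aug 31 — lands on Thursday, 2023/08/31.
The date termination becomes effective: 2023/08/31 + 69 days = 2023/11/08.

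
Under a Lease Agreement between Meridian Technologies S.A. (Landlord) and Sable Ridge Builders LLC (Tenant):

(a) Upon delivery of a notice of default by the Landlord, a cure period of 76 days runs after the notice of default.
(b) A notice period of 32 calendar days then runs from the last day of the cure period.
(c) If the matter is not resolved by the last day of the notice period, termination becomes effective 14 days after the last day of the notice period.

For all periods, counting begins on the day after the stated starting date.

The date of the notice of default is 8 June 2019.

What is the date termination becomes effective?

Adding 76 calendar days to 8 June 2019 gives 23 August 2019, which is the last day of the cure period.
The last day of the notice period: 32 calendar days after 23 August 2019 is 24 September 2019.
Adding 14 calendar days to 24 September 2019 gives 8 October 2019, which is the date termination becomes effective.

8 October 2019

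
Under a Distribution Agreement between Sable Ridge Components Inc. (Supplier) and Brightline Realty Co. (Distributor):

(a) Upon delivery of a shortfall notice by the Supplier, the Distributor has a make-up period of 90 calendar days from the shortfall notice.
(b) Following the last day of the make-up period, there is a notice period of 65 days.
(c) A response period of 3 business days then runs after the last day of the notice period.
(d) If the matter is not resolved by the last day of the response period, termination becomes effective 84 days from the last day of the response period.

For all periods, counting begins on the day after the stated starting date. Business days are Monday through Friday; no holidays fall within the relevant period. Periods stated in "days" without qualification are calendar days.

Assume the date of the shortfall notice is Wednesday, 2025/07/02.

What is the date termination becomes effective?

Adding 90 calendar days to 2025/07/02 gives 2025/09/30, which is the last day of the make-up period.
The last day of the notice period: 2025/09/30 + 65 days = 2025/12/04.
The last day of the response period: counting 3 business days from Thursday, 2025/12/04 (Dec 5, Dec 8, Dec 9, skipping weekends) reaches Tuesday, 2025/12/09.
The date termination becomes effective: 2025/12/09 + 84 days = 2026/03/03.

2026/03/03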